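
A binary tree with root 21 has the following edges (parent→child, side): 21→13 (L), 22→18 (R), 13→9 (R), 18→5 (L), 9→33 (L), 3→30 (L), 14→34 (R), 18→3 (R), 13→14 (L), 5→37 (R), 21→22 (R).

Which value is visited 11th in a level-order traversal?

Level-order visits nodes level by level from the root, left to right within each level.
Level 0: 21
Level 1: 13, 22
Level 2: 14, 9, 18
Level 3: 34, 33, 5, 3
Level 4: 37, 30
Full level-order sequence: 21, 13, 22, 14, 9, 18, 34, 33, 5, 3, 37, 30.

37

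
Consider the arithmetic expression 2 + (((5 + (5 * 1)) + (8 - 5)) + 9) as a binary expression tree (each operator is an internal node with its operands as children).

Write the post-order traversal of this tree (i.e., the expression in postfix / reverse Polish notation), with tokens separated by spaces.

2 5 5 1 * + 8 5 - + 9 + +

Post-order on an expression tree gives postfix notation: for each operator, emit left operand, right operand, then the operator.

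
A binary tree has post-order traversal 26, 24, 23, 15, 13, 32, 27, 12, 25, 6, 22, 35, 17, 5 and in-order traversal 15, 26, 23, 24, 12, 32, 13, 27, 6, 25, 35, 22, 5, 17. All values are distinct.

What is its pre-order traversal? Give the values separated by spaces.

5 35 6 12 15 23 26 24 27 32 13 25 22 17

The last element of post-order is the root; it splits in-order into left and right subtrees.
Root 5: left subtree has 12 nodes {15, 26, 23, 24, 12, 32, 13, 27, 6, 25, 35, 22}, right has 1 {17}.
  Root 35: left subtree has 10 nodes {15, 26, 23, 24, 12, 32, 13, 27, 6, 25}, right has 1 {22}.
    Root 6: left subtree has 8 nodes {15, 26, 23, 24, 12, 32, 13, 27}, right has 1 {25}.
      Root 12: left subtree has 4 nodes {15, 26, 23, 24}, right has 3 {32, 13, 27}.
        Root 15: left subtree has 0 nodes { }, right has 3 {26, 23, 24}.
          Root 23: left subtree has 1 node {26}, right has 1 {24}.
        Root 27: left subtree has 2 nodes {32, 13}, right has 0 { }.
          Root 32: left subtree has 0 nodes { }, right has 1 {13}.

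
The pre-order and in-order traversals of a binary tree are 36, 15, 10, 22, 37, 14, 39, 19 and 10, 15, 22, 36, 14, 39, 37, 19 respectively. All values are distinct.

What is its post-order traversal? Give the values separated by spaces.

The first element of pre-order is the root; it splits in-order into left and right subtrees.
Root 36: left subtree has 3 nodes {10, 15, 22}, right has 4 {14, 39, 37, 19}.
  Root 15: left subtree has 1 node {10}, right has 1 {22}.
  Root 37: left subtree has 2 nodes {14, 39}, right has 1 {19}.
    Root 14: left subtree has 0 nodes { }, right has 1 {39}.

10 22 15 39 14 19 37 36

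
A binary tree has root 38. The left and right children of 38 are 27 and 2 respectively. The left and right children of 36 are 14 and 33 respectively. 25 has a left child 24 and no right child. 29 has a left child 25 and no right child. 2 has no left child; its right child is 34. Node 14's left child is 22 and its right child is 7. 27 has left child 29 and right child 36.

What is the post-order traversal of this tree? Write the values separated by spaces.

24 25 29 22 7 14 33 36 27 34 2 38

Post-order visits the left subtree, then the right subtree, then the node.
At 38: go left to 27.
  At 27: go left to 29.
    At 29: go left to 25.
      At 25: go left to 24.
        24 is a leaf — visit 24.
      At 25: no right child.
      Visit 25.
    At 29: no right child.
    Visit 29.
  At 27: go right to 36.
    At 36: go left to 14.
      At 14: go left to 22.
        22 is a leaf — visit 22.
      At 14: go right to 7.
        7 is a leaf — visit 7.
      Visit 14.
    At 36: go right to 33.
      33 is a leaf — visit 33.
    Visit 36.
  Visit 27.
At 38: go right to 2.
  At 2: no left child.
  At 2: go right to 34.
    34 is a leaf — visit 34.
  Visit 2.
Visit 38.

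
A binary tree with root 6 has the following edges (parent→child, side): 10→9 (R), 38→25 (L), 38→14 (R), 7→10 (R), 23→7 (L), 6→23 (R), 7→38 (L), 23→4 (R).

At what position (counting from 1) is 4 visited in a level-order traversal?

4

Level-order visits nodes level by level from the root, left to right within each level.
Level 0: 6
Level 1: 23
Level 2: 7, 4
Level 3: 38, 10
Level 4: 25, 14, 9
Full level-order sequence: 6, 23, 7, 4, 38, 10, 25, 14, 9.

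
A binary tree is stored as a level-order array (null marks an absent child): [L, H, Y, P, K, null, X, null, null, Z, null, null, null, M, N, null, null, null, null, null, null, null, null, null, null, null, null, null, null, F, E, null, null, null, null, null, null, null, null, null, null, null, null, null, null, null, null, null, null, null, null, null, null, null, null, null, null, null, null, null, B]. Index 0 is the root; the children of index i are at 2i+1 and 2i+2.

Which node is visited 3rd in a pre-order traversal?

P

Pre-order visits the node, then its left subtree, then its right subtree.
Visit L.
At L: go left to H.
  Visit H.
  At H: go left to P.
    P is a leaf — visit P.
  At H: go right to K.
    Visit K.
    At K: go left to Z.
      Z is a leaf — visit Z.
    At K: no right child.
At L: go right to Y.
  Visit Y.
  At Y: no left child.
  At Y: go right to X.
    Visit X.
    At X: go left to M.
      M is a leaf — visit M.
    At X: go right to N.
      Visit N.
      At N: go left to F.
        Visit F.
        At F: no left child.
        At F: go right to B.
          B is a leaf — visit B.
      At N: go right to E.
        E is a leaf — visit E.
Full pre-order sequence: L, H, P, K, Z, Y, X, M, N, F, B, E.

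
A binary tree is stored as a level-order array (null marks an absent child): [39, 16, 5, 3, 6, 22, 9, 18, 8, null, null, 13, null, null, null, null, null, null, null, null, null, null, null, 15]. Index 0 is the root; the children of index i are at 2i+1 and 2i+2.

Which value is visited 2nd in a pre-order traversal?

16

Pre-order visits the node, then its left subtree, then its right subtree.
Visit 39.
At 39: go left to 16.
  Visit 16.
  At 16: go left to 3.
    Visit 3.
    At 3: go left to 18.
      18 is a leaf — visit 18.
    At 3: go right to 8.
      8 is a leaf — visit 8.
  At 16: go right to 6.
    6 is a leaf — visit 6.
At 39: go right to 5.
  Visit 5.
  At 5: go left to 22.
    Visit 22.
    At 22: go left to 13.
      Visit 13.
      At 13: go left to 15.
        15 is a leaf — visit 15.
      At 13: no right child.
    At 22: no right child.
  At 5: go right to 9.
    9 is a leaf — visit 9.
Full pre-order sequence: 39, 16, 3, 18, 8, 6, 5, 22, 13, 15, 9.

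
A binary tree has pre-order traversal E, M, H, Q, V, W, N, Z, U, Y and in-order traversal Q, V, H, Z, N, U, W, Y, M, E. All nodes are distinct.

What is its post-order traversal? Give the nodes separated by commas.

The first element of pre-order is the root; it splits in-order into left and right subtrees.
Root E: left subtree has 9 nodes {Q, V, H, Z, N, U, W, Y, M}, right has 0 { }.
  Root M: left subtree has 8 nodes {Q, V, H, Z, N, U, W, Y}, right has 0 { }.
    Root H: left subtree has 2 nodes {Q, V}, right has 5 {Z, N, U, W, Y}.
      Root Q: left subtree has 0 nodes { }, right has 1 {V}.
      Root W: left subtree has 3 nodes {Z, N, U}, right has 1 {Y}.
        Root N: left subtree has 1 node {Z}, right has 1 {U}.

V, Q, Z, U, N, Y, W, H, M, E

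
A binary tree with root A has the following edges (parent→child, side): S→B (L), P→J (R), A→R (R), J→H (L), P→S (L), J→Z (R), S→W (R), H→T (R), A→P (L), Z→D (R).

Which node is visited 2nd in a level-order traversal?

P

Level-order visits nodes level by level from the root, left to right within each level.
Level 0: A
Level 1: P, R
Level 2: S, J
Level 3: B, W, H, Z
Level 4: T, D
Full level-order sequence: A, P, R, S, J, B, W, H, Z, T, D.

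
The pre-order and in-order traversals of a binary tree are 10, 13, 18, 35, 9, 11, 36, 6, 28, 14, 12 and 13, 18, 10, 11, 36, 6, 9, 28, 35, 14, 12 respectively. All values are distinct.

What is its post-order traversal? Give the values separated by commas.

The first element of pre-order is the root; it splits in-order into left and right subtrees.
Root 10: left subtree has 2 nodes {13, 18}, right has 8 {11, 36, 6, 9, 28, 35, 14, 12}.
  Root 13: left subtree has 0 nodes { }, right has 1 {18}.
  Root 35: left subtree has 5 nodes {11, 36, 6, 9, 28}, right has 2 {14, 12}.
    Root 9: left subtree has 3 nodes {11, 36, 6}, right has 1 {28}.
      Root 11: left subtree has 0 nodes { }, right has 2 {36, 6}.
        Root 36: left subtree has 0 nodes { }, right has 1 {6}.
    Root 14: left subtree has 0 nodes { }, right has 1 {12}.

18, 13, 6, 36, 11, 28, 9, 12, 14, 35, 10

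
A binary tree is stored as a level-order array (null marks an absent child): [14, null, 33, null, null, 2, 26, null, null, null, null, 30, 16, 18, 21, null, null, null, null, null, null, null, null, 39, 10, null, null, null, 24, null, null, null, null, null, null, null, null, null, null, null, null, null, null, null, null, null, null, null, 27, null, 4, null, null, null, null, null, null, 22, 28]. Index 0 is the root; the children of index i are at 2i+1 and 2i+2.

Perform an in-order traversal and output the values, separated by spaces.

In-order visits the left subtree, then the node, then the right subtree.
At 14: no left child.
Visit 14.
At 14: go right to 33.
  At 33: go left to 2.
    At 2: go left to 30.
      At 30: go left to 39.
        At 39: no left child.
        Visit 39.
        At 39: go right to 27.
          27 is a leaf — visit 27.
      Visit 30.
      At 30: go right to 10.
        At 10: no left child.
        Visit 10.
        At 10: go right to 4.
          4 is a leaf — visit 4.
    Visit 2.
    At 2: go right to 16.
      16 is a leaf — visit 16.
  Visit 33.
  At 33: go right to 26.
    At 26: go left to 18.
      At 18: no left child.
      Visit 18.
      At 18: go right to 24.
        At 24: go left to 22.
          22 is a leaf — visit 22.
        Visit 24.
        At 24: go right to 28.
          28 is a leaf — visit 28.
    Visit 26.
    At 26: go right to 21.
      21 is a leaf — visit 21.

14 39 27 30 10 4 2 16 33 18 22 24 28 26 21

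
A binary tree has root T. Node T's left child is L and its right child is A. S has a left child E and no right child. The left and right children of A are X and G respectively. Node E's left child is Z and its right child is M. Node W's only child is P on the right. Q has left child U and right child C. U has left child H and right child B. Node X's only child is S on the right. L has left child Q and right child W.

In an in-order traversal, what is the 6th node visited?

In-order visits the left subtree, then the node, then the right subtree.
At T: go left to L.
  At L: go left to Q.
    At Q: go left to U.
      At U: go left to H.
        H is a leaf — visit H.
      Visit U.
      At U: go right to B.
        B is a leaf — visit B.
    Visit Q.
    At Q: go right to C.
      C is a leaf — visit C.
  Visit L.
  At L: go right to W.
    At W: no left child.
    Visit W.
    At W: go right to P.
      P is a leaf — visit P.
Visit T.
At T: go right to A.
  At A: go left to X.
    At X: no left child.
    Visit X.
    At X: go right to S.
      At S: go left to E.
        At E: go left to Z.
          Z is a leaf — visit Z.
        Visit E.
        At E: go right to M.
          M is a leaf — visit M.
      Visit S.
      At S: no right child.
  Visit A.
  At A: go right to G.
    G is a leaf — visit G.
Full in-order sequence: H, U, B, Q, C, L, W, P, T, X, Z, E, M, S, A, G.

L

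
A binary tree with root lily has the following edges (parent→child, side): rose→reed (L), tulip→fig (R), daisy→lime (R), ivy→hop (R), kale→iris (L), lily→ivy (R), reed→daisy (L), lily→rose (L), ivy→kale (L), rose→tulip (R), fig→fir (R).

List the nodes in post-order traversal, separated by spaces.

Post-order visits the left subtree, then the right subtree, then the node.
At lily: go left to rose.
  At rose: go left to reed.
    At reed: go left to daisy.
      At daisy: no left child.
      At daisy: go right to lime.
        lime is a leaf — visit lime.
      Visit daisy.
    At reed: no right child.
    Visit reed.
  At rose: go right to tulip.
    At tulip: no left child.
    At tulip: go right to fig.
      At fig: no left child.
      At fig: go right to fir.
        fir is a leaf — visit fir.
      Visit fig.
    Visit tulip.
  Visit rose.
At lily: go right to ivy.
  At ivy: go left to kale.
    At kale: go left to iris.
      iris is a leaf — visit iris.
    At kale: no right child.
    Visit kale.
  At ivy: go right to hop.
    hop is a leaf — visit hop.
  Visit ivy.
Visit lily.

lime daisy reed fir fig tulip rose iris kale hop ivy lily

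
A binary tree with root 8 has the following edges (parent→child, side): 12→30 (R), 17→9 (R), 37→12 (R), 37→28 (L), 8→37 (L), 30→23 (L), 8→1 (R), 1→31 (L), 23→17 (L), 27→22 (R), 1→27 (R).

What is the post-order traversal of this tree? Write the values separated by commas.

Post-order visits the left subtree, then the right subtree, then the node.
At 8: go left to 37.
  At 37: go left to 28.
    28 is a leaf — visit 28.
  At 37: go right to 12.
    At 12: no left child.
    At 12: go right to 30.
      At 30: go left to 23.
        At 23: go left to 17.
          At 17: no left child.
          At 17: go right to 9.
            9 is a leaf — visit 9.
          Visit 17.
        At 23: no right child.
        Visit 23.
      At 30: no right child.
      Visit 30.
    Visit 12.
  Visit 37.
At 8: go right to 1.
  At 1: go left to 31.
    31 is a leaf — visit 31.
  At 1: go right to 27.
    At 27: no left child.
    At 27: go right to 22.
      22 is a leaf — visit 22.
    Visit 27.
  Visit 1.
Visit 8.

28, 9, 17, 23, 30, 12, 37, 31, 22, 27, 1, 8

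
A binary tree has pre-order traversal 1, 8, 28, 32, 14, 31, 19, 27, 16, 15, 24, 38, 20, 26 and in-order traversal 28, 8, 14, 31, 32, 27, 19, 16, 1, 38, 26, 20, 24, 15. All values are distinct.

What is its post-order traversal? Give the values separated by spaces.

The first element of pre-order is the root; it splits in-order into left and right subtrees.
Root 1: left subtree has 8 nodes {28, 8, 14, 31, 32, 27, 19, 16}, right has 5 {38, 26, 20, 24, 15}.
  Root 8: left subtree has 1 node {28}, right has 6 {14, 31, 32, 27, 19, 16}.
    Root 32: left subtree has 2 nodes {14, 31}, right has 3 {27, 19, 16}.
      Root 14: left subtree has 0 nodes { }, right has 1 {31}.
      Root 19: left subtree has 1 node {27}, right has 1 {16}.
  Root 15: left subtree has 4 nodes {38, 26, 20, 24}, right has 0 { }.
    Root 24: left subtree has 3 nodes {38, 26, 20}, right has 0 { }.
      Root 38: left subtree has 0 nodes { }, right has 2 {26, 20}.
        Root 20: left subtree has 1 node {26}, right has 0 { }.

28 31 14 27 16 19 32 8 26 20 38 24 15 1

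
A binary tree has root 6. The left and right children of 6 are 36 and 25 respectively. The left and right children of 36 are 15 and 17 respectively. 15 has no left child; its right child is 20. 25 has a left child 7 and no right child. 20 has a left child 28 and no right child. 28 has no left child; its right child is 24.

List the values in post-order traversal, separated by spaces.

24 28 20 15 17 36 7 25 6

Post-order visits the left subtree, then the right subtree, then the node.
At 6: go left to 36.
  At 36: go left to 15.
    At 15: no left child.
    At 15: go right to 20.
      At 20: go left to 28.
        At 28: no left child.
        At 28: go right to 24.
          24 is a leaf — visit 24.
        Visit 28.
      At 20: no right child.
      Visit 20.
    Visit 15.
  At 36: go right to 17.
    17 is a leaf — visit 17.
  Visit 36.
At 6: go right to 25.
  At 25: go left to 7.
    7 is a leaf — visit 7.
  At 25: no right child.
  Visit 25.
Visit 6.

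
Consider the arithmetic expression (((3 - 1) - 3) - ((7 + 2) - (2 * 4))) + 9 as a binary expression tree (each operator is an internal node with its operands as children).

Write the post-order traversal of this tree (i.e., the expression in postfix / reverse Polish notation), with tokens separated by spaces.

3 1 - 3 - 7 2 + 2 4 * - - 9 +

Post-order on an expression tree gives postfix notation: for each operator, emit left operand, right operand, then the operator.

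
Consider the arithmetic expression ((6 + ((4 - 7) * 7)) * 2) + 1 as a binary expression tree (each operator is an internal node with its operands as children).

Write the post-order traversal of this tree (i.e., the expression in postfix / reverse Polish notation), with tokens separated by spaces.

Post-order on an expression tree gives postfix notation: for each operator, emit left operand, right operand, then the operator.

6 4 7 - 7 * + 2 * 1 +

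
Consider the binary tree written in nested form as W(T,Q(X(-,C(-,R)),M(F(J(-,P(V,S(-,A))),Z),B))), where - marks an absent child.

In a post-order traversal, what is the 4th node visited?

Post-order visits the left subtree, then the right subtree, then the node.
At W: go left to T.
  T is a leaf — visit T.
At W: go right to Q.
  At Q: go left to X.
    At X: no left child.
    At X: go right to C.
      At C: no left child.
      At C: go right to R.
        R is a leaf — visit R.
      Visit C.
    Visit X.
  At Q: go right to M.
    At M: go left to F.
      At F: go left to J.
        At J: no left child.
        At J: go right to P.
          At P: go left to V.
            V is a leaf — visit V.
          At P: go right to S.
            At S: no left child.
            At S: go right to A.
              A is a leaf — visit A.
            Visit S.
          Visit P.
        Visit J.
      At F: go right to Z.
        Z is a leaf — visit Z.
      Visit F.
    At M: go right to B.
      B is a leaf — visit B.
    Visit M.
  Visit Q.
Visit W.
Full post-order sequence: T, R, C, X, V, A, S, P, J, Z, F, B, M, Q, W.

X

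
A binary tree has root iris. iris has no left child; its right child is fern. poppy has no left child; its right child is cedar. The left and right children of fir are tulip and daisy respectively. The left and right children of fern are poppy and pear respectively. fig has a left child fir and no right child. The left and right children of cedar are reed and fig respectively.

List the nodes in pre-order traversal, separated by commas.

Pre-order visits the node, then its left subtree, then its right subtree.
Visit iris.
At iris: no left child.
At iris: go right to fern.
  Visit fern.
  At fern: go left to poppy.
    Visit poppy.
    At poppy: no left child.
    At poppy: go right to cedar.
      Visit cedar.
      At cedar: go left to reed.
        reed is a leaf — visit reed.
      At cedar: go right to fig.
        Visit fig.
        At fig: go left to fir.
          Visit fir.
          At fir: go left to tulip.
            tulip is a leaf — visit tulip.
          At fir: go right to daisy.
            daisy is a leaf — visit daisy.
        At fig: no right child.
  At fern: go right to pear.
    pear is a leaf — visit pear.

iris, fern, poppy, cedar, reed, fig, fir, tulip, daisy, pear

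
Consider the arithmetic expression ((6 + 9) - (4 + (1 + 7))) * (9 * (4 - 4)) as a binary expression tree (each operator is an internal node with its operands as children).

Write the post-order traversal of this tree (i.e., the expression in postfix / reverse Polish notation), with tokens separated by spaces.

6 9 + 4 1 7 + + - 9 4 4 - * *

Post-order on an expression tree gives postfix notation: for each operator, emit left operand, right operand, then the operator.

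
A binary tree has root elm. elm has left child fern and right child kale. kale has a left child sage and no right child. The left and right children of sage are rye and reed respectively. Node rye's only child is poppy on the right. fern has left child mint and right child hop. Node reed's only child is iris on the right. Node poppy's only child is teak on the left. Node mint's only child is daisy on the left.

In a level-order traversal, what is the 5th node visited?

hop

Level-order visits nodes level by level from the root, left to right within each level.
Level 0: elm
Level 1: fern, kale
Level 2: mint, hop, sage
Level 3: daisy, rye, reed
Level 4: poppy, iris
Level 5: teak
Full level-order sequence: elm, fern, kale, mint, hop, sage, daisy, rye, reed, poppy, iris, teak.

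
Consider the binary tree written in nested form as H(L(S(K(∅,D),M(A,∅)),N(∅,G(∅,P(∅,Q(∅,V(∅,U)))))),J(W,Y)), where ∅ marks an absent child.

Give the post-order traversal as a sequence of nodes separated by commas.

Post-order visits the left subtree, then the right subtree, then the node.
At H: go left to L.
  At L: go left to S.
    At S: go left to K.
      At K: no left child.
      At K: go right to D.
        D is a leaf — visit D.
      Visit K.
    At S: go right to M.
      At M: go left to A.
        A is a leaf — visit A.
      At M: no right child.
      Visit M.
    Visit S.
  At L: go right to N.
    At N: no left child.
    At N: go right to G.
      At G: no left child.
      At G: go right to P.
        At P: no left child.
        At P: go right to Q.
          At Q: no left child.
          At Q: go right to V.
            At V: no left child.
            At V: go right to U.
              U is a leaf — visit U.
            Visit V.
          Visit Q.
        Visit P.
      Visit G.
    Visit N.
  Visit L.
At H: go right to J.
  At J: go left to W.
    W is a leaf — visit W.
  At J: go right to Y.
    Y is a leaf — visit Y.
  Visit J.
Visit H.

D, K, A, M, S, U, V, Q, P, G, N, L, W, Y, J, H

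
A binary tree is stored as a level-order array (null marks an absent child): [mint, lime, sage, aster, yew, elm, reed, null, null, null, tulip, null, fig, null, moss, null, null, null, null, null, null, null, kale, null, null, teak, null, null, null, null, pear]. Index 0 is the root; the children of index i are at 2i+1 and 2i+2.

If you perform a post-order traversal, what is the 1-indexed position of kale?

Post-order visits the left subtree, then the right subtree, then the node.
At mint: go left to lime.
  At lime: go left to aster.
    aster is a leaf — visit aster.
  At lime: go right to yew.
    At yew: no left child.
    At yew: go right to tulip.
      At tulip: no left child.
      At tulip: go right to kale.
        kale is a leaf — visit kale.
      Visit tulip.
    Visit yew.
  Visit lime.
At mint: go right to sage.
  At sage: go left to elm.
    At elm: no left child.
    At elm: go right to fig.
      At fig: go left to teak.
        teak is a leaf — visit teak.
      At fig: no right child.
      Visit fig.
    Visit elm.
  At sage: go right to reed.
    At reed: no left child.
    At reed: go right to moss.
      At moss: no left child.
      At moss: go right to pear.
        pear is a leaf — visit pear.
      Visit moss.
    Visit reed.
  Visit sage.
Visit mint.
Full post-order sequence: aster, kale, tulip, yew, lime, teak, fig, elm, pear, moss, reed, sage, mint.

2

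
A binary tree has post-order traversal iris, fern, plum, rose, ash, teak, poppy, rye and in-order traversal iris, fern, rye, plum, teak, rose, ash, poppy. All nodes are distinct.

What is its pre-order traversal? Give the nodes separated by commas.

The last element of post-order is the root; it splits in-order into left and right subtrees.
Root rye: left subtree has 2 nodes {iris, fern}, right has 5 {plum, teak, rose, ash, poppy}.
  Root fern: left subtree has 1 node {iris}, right has 0 { }.
  Root poppy: left subtree has 4 nodes {plum, teak, rose, ash}, right has 0 { }.
    Root teak: left subtree has 1 node {plum}, right has 2 {rose, ash}.
      Root ash: left subtree has 1 node {rose}, right has 0 { }.

rye, fern, iris, poppy, teak, plum, ash, rose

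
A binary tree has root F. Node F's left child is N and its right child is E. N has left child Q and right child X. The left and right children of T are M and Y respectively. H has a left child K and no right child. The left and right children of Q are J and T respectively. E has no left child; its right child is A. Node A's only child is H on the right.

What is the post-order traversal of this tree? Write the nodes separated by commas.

Post-order visits the left subtree, then the right subtree, then the node.
At F: go left to N.
  At N: go left to Q.
    At Q: go left to J.
      J is a leaf — visit J.
    At Q: go right to T.
      At T: go left to M.
        M is a leaf — visit M.
      At T: go right to Y.
        Y is a leaf — visit Y.
      Visit T.
    Visit Q.
  At N: go right to X.
    X is a leaf — visit X.
  Visit N.
At F: go right to E.
  At E: no left child.
  At E: go right to A.
    At A: no left child.
    At A: go right to H.
      At H: go left to K.
        K is a leaf — visit K.
      At H: no right child.
      Visit H.
    Visit A.
  Visit E.
Visit F.

J, M, Y, T, Q, X, N, K, H, A, E, F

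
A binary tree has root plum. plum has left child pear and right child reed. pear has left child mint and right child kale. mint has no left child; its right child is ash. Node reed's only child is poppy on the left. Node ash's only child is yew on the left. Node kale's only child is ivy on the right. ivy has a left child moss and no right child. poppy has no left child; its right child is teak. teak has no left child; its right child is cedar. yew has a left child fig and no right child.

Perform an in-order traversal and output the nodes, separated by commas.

In-order visits the left subtree, then the node, then the right subtree.
At plum: go left to pear.
  At pear: go left to mint.
    At mint: no left child.
    Visit mint.
    At mint: go right to ash.
      At ash: go left to yew.
        At yew: go left to fig.
          fig is a leaf — visit fig.
        Visit yew.
        At yew: no right child.
      Visit ash.
      At ash: no right child.
  Visit pear.
  At pear: go right to kale.
    At kale: no left child.
    Visit kale.
    At kale: go right to ivy.
      At ivy: go left to moss.
        moss is a leaf — visit moss.
      Visit ivy.
      At ivy: no right child.
Visit plum.
At plum: go right to reed.
  At reed: go left to poppy.
    At poppy: no left child.
    Visit poppy.
    At poppy: go right to teak.
      At teak: no left child.
      Visit teak.
      At teak: go right to cedar.
        cedar is a leaf — visit cedar.
  Visit reed.
  At reed: no right child.

mint, fig, yew, ash, pear, kale, moss, ivy, plum, poppy, teak, cedar, reed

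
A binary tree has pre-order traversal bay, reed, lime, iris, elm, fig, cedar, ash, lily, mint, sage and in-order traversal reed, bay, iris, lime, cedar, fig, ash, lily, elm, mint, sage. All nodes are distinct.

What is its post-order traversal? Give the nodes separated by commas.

reed, iris, cedar, lily, ash, fig, sage, mint, elm, lime, bay

The first element of pre-order is the root; it splits in-order into left and right subtrees.
Root bay: left subtree has 1 node {reed}, right has 9 {iris, lime, cedar, fig, ash, lily, elm, mint, sage}.
  Root lime: left subtree has 1 node {iris}, right has 7 {cedar, fig, ash, lily, elm, mint, sage}.
    Root elm: left subtree has 4 nodes {cedar, fig, ash, lily}, right has 2 {mint, sage}.
      Root fig: left subtree has 1 node {cedar}, right has 2 {ash, lily}.
        Root ash: left subtree has 0 nodes { }, right has 1 {lily}.
      Root mint: left subtree has 0 nodes { }, right has 1 {sage}.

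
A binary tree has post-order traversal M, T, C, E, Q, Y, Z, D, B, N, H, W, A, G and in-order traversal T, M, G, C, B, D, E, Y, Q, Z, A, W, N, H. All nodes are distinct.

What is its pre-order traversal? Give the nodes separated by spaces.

G T M A B C D Z Y E Q W H N

The last element of post-order is the root; it splits in-order into left and right subtrees.
Root G: left subtree has 2 nodes {T, M}, right has 11 {C, B, D, E, Y, Q, Z, A, W, N, H}.
  Root T: left subtree has 0 nodes { }, right has 1 {M}.
  Root A: left subtree has 7 nodes {C, B, D, E, Y, Q, Z}, right has 3 {W, N, H}.
    Root B: left subtree has 1 node {C}, right has 5 {D, E, Y, Q, Z}.
      Root D: left subtree has 0 nodes { }, right has 4 {E, Y, Q, Z}.
        Root Z: left subtree has 3 nodes {E, Y, Q}, right has 0 { }.
          Root Y: left subtree has 1 node {E}, right has 1 {Q}.
    Root W: left subtree has 0 nodes { }, right has 2 {N, H}.
      Root H: left subtree has 1 node {N}, right has 0 { }.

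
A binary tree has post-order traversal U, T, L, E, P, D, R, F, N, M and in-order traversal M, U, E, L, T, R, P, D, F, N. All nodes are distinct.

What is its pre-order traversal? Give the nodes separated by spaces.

M N F R E U L T D P

The last element of post-order is the root; it splits in-order into left and right subtrees.
Root M: left subtree has 0 nodes { }, right has 9 {U, E, L, T, R, P, D, F, N}.
  Root N: left subtree has 8 nodes {U, E, L, T, R, P, D, F}, right has 0 { }.
    Root F: left subtree has 7 nodes {U, E, L, T, R, P, D}, right has 0 { }.
      Root R: left subtree has 4 nodes {U, E, L, T}, right has 2 {P, D}.
        Root E: left subtree has 1 node {U}, right has 2 {L, T}.
          Root L: left subtree has 0 nodes { }, right has 1 {T}.
        Root D: left subtree has 1 node {P}, right has 0 { }.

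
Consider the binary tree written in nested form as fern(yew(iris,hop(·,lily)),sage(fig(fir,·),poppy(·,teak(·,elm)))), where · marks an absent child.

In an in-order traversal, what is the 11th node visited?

elm

In-order visits the left subtree, then the node, then the right subtree.
At fern: go left to yew.
  At yew: go left to iris.
    iris is a leaf — visit iris.
  Visit yew.
  At yew: go right to hop.
    At hop: no left child.
    Visit hop.
    At hop: go right to lily.
      lily is a leaf — visit lily.
Visit fern.
At fern: go right to sage.
  At sage: go left to fig.
    At fig: go left to fir.
      fir is a leaf — visit fir.
    Visit fig.
    At fig: no right child.
  Visit sage.
  At sage: go right to poppy.
    At poppy: no left child.
    Visit poppy.
    At poppy: go right to teak.
      At teak: no left child.
      Visit teak.
      At teak: go right to elm.
        elm is a leaf — visit elm.
Full in-order sequence: iris, yew, hop, lily, fern, fir, fig, sage, poppy, teak, elm.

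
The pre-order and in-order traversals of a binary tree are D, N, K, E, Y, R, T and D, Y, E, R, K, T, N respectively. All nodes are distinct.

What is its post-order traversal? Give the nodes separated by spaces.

Y R E T K N D

The first element of pre-order is the root; it splits in-order into left and right subtrees.
Root D: left subtree has 0 nodes { }, right has 6 {Y, E, R, K, T, N}.
  Root N: left subtree has 5 nodes {Y, E, R, K, T}, right has 0 { }.
    Root K: left subtree has 3 nodes {Y, E, R}, right has 1 {T}.
      Root E: left subtree has 1 node {Y}, right has 1 {R}.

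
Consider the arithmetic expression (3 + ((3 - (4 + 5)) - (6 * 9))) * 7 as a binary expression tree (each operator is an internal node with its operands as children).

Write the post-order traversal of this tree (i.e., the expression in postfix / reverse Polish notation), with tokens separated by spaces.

3 3 4 5 + - 6 9 * - + 7 *

Post-order on an expression tree gives postfix notation: for each operator, emit left operand, right operand, then the operator.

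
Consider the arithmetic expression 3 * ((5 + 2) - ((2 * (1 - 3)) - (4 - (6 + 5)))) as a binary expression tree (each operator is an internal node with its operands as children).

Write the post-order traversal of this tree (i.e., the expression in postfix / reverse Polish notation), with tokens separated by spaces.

Post-order on an expression tree gives postfix notation: for each operator, emit left operand, right operand, then the operator.

3 5 2 + 2 1 3 - * 4 6 5 + - - - *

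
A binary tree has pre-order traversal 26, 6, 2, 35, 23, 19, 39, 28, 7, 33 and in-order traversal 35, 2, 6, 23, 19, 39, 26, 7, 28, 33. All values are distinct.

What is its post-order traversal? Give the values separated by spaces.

35 2 39 19 23 6 7 33 28 26

The first element of pre-order is the root; it splits in-order into left and right subtrees.
Root 26: left subtree has 6 nodes {35, 2, 6, 23, 19, 39}, right has 3 {7, 28, 33}.
  Root 6: left subtree has 2 nodes {35, 2}, right has 3 {23, 19, 39}.
    Root 2: left subtree has 1 node {35}, right has 0 { }.
    Root 23: left subtree has 0 nodes { }, right has 2 {19, 39}.
      Root 19: left subtree has 0 nodes { }, right has 1 {39}.
  Root 28: left subtree has 1 node {7}, right has 1 {33}.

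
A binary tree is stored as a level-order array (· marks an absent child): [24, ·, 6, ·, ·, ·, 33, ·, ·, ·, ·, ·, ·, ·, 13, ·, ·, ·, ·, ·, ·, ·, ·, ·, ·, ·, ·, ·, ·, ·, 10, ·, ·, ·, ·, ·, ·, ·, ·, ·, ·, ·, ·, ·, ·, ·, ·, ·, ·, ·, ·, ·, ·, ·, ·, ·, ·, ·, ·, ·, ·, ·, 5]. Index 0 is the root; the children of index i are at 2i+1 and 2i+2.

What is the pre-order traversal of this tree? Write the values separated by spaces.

Pre-order visits the node, then its left subtree, then its right subtree.
Visit 24.
At 24: no left child.
At 24: go right to 6.
  Visit 6.
  At 6: no left child.
  At 6: go right to 33.
    Visit 33.
    At 33: no left child.
    At 33: go right to 13.
      Visit 13.
      At 13: no left child.
      At 13: go right to 10.
        Visit 10.
        At 10: no left child.
        At 10: go right to 5.
          5 is a leaf — visit 5.

24 6 33 13 10 5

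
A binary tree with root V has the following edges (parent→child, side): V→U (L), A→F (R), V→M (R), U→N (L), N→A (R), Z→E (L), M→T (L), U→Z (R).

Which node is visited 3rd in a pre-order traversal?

Pre-order visits the node, then its left subtree, then its right subtree.
Visit V.
At V: go left to U.
  Visit U.
  At U: go left to N.
    Visit N.
    At N: no left child.
    At N: go right to A.
      Visit A.
      At A: no left child.
      At A: go right to F.
        F is a leaf — visit F.
  At U: go right to Z.
    Visit Z.
    At Z: go left to E.
      E is a leaf — visit E.
    At Z: no right child.
At V: go right to M.
  Visit M.
  At M: go left to T.
    T is a leaf — visit T.
  At M: no right child.
Full pre-order sequence: V, U, N, A, F, Z, E, M, T.

N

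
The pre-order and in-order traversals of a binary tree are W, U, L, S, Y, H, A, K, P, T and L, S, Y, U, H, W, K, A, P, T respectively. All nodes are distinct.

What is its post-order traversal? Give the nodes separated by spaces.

Y S L H U K T P A W

The first element of pre-order is the root; it splits in-order into left and right subtrees.
Root W: left subtree has 5 nodes {L, S, Y, U, H}, right has 4 {K, A, P, T}.
  Root U: left subtree has 3 nodes {L, S, Y}, right has 1 {H}.
    Root L: left subtree has 0 nodes { }, right has 2 {S, Y}.
      Root S: left subtree has 0 nodes { }, right has 1 {Y}.
  Root A: left subtree has 1 node {K}, right has 2 {P, T}.
    Root P: left subtree has 0 nodes { }, right has 1 {T}.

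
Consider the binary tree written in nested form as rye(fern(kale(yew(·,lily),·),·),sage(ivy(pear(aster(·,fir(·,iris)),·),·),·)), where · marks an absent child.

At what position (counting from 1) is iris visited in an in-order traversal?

In-order visits the left subtree, then the node, then the right subtree.
At rye: go left to fern.
  At fern: go left to kale.
    At kale: go left to yew.
      At yew: no left child.
      Visit yew.
      At yew: go right to lily.
        lily is a leaf — visit lily.
    Visit kale.
    At kale: no right child.
  Visit fern.
  At fern: no right child.
Visit rye.
At rye: go right to sage.
  At sage: go left to ivy.
    At ivy: go left to pear.
      At pear: go left to aster.
        At aster: no left child.
        Visit aster.
        At aster: go right to fir.
          At fir: no left child.
          Visit fir.
          At fir: go right to iris.
            iris is a leaf — visit iris.
      Visit pear.
      At pear: no right child.
    Visit ivy.
    At ivy: no right child.
  Visit sage.
  At sage: no right child.
Full in-order sequence: yew, lily, kale, fern, rye, aster, fir, iris, pear, ivy, sage.

8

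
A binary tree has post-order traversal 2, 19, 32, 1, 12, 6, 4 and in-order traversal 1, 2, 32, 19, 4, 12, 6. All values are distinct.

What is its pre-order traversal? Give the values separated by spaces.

The last element of post-order is the root; it splits in-order into left and right subtrees.
Root 4: left subtree has 4 nodes {1, 2, 32, 19}, right has 2 {12, 6}.
  Root 1: left subtree has 0 nodes { }, right has 3 {2, 32, 19}.
    Root 32: left subtree has 1 node {2}, right has 1 {19}.
  Root 6: left subtree has 1 node {12}, right has 0 { }.

4 1 32 2 19 6 12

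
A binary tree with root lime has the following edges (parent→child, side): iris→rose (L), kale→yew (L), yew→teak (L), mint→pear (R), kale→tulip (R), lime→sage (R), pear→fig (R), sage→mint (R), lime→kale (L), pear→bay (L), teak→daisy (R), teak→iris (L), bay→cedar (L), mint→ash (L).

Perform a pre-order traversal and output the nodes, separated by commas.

lime, kale, yew, teak, iris, rose, daisy, tulip, sage, mint, ash, pear, bay, cedar, fig

Pre-order visits the node, then its left subtree, then its right subtree.
Visit lime.
At lime: go left to kale.
  Visit kale.
  At kale: go left to yew.
    Visit yew.
    At yew: go left to teak.
      Visit teak.
      At teak: go left to iris.
        Visit iris.
        At iris: go left to rose.
          rose is a leaf — visit rose.
        At iris: no right child.
      At teak: go right to daisy.
        daisy is a leaf — visit daisy.
    At yew: no right child.
  At kale: go right to tulip.
    tulip is a leaf — visit tulip.
At lime: go right to sage.
  Visit sage.
  At sage: no left child.
  At sage: go right to mint.
    Visit mint.
    At mint: go left to ash.
      ash is a leaf — visit ash.
    At mint: go right to pear.
      Visit pear.
      At pear: go left to bay.
        Visit bay.
        At bay: go left to cedar.
          cedar is a leaf — visit cedar.
        At bay: no right child.
      At pear: go right to fig.
        fig is a leaf — visit fig.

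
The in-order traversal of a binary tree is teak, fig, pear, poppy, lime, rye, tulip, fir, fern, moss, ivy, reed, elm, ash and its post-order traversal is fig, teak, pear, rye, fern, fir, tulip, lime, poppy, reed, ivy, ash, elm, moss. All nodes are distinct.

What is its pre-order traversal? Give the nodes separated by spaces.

moss poppy pear teak fig lime tulip rye fir fern elm ivy reed ash

The last element of post-order is the root; it splits in-order into left and right subtrees.
Root moss: left subtree has 9 nodes {teak, fig, pear, poppy, lime, rye, tulip, fir, fern}, right has 4 {ivy, reed, elm, ash}.
  Root poppy: left subtree has 3 nodes {teak, fig, pear}, right has 5 {lime, rye, tulip, fir, fern}.
    Root pear: left subtree has 2 nodes {teak, fig}, right has 0 { }.
      Root teak: left subtree has 0 nodes { }, right has 1 {fig}.
    Root lime: left subtree has 0 nodes { }, right has 4 {rye, tulip, fir, fern}.
      Root tulip: left subtree has 1 node {rye}, right has 2 {fir, fern}.
        Root fir: left subtree has 0 nodes { }, right has 1 {fern}.
  Root elm: left subtree has 2 nodes {ivy, reed}, right has 1 {ash}.
    Root ivy: left subtree has 0 nodes { }, right has 1 {reed}.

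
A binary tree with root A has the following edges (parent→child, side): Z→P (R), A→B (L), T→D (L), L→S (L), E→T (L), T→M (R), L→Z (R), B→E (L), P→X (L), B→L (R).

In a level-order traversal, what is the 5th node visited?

Level-order visits nodes level by level from the root, left to right within each level.
Level 0: A
Level 1: B
Level 2: E, L
Level 3: T, S, Z
Level 4: D, M, P
Level 5: X
Full level-order sequence: A, B, E, L, T, S, Z, D, M, P, X.

T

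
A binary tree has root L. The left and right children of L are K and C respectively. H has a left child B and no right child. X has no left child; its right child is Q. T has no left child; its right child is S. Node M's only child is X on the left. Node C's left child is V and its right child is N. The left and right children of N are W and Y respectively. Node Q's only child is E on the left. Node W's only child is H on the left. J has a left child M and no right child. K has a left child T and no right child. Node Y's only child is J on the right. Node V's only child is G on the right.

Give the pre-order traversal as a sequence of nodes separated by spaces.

Pre-order visits the node, then its left subtree, then its right subtree.
Visit L.
At L: go left to K.
  Visit K.
  At K: go left to T.
    Visit T.
    At T: no left child.
    At T: go right to S.
      S is a leaf — visit S.
  At K: no right child.
At L: go right to C.
  Visit C.
  At C: go left to V.
    Visit V.
    At V: no left child.
    At V: go right to G.
      G is a leaf — visit G.
  At C: go right to N.
    Visit N.
    At N: go left to W.
      Visit W.
      At W: go left to H.
        Visit H.
        At H: go left to B.
          B is a leaf — visit B.
        At H: no right child.
      At W: no right child.
    At N: go right to Y.
      Visit Y.
      At Y: no left child.
      At Y: go right to J.
        Visit J.
        At J: go left to M.
          Visit M.
          At M: go left to X.
            Visit X.
            At X: no left child.
            At X: go right to Q.
              Visit Q.
              At Q: go left to E.
                E is a leaf — visit E.
              At Q: no right child.
          At M: no right child.
        At J: no right child.

L K T S C V G N W H B Y J M X Q E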